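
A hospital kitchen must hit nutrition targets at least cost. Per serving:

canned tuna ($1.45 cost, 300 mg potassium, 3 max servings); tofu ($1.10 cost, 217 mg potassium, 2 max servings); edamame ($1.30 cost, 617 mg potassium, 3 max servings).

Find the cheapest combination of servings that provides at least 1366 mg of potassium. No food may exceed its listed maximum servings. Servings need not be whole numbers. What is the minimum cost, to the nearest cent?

$2.88

Cost per mg of potassium: edamame $0.0021, canned tuna $0.0048, tofu $0.0051.
Take 2.214 servings of edamame: +1366.0 mg potassium for $2.88 (total $2.88, still need 0.0 mg).
Greedy by cheapest-per-mg is optimal for a single linear constraint, so the minimum cost is $2.88.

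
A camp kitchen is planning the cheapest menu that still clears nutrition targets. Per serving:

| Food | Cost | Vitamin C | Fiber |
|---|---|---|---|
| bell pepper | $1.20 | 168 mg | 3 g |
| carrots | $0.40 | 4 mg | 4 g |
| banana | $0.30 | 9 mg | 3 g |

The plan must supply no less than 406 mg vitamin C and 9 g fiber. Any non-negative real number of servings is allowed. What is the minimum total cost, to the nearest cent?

An LP optimum is at a vertex; with two nutrient constraints at most two foods are used. Check each candidate.
bell pepper only: max(406/168, 9/3) = 3 servings → $3.60.
carrots only: max(406/4, 9/4) = 101.5 servings → $40.60.
banana only: max(406/9, 9/3) = 45.11 servings → $13.53.
bell pepper + carrots with both tight: 2.406 servings and 0.4455 servings → $3.07.
bell pepper + banana with both tight: 2.384 servings and 0.6164 servings → $3.05.
carrots + banana: the both-tight solution has a negative serving — not a feasible corner.
The minimum over all feasible corners is $3.05.

$3.05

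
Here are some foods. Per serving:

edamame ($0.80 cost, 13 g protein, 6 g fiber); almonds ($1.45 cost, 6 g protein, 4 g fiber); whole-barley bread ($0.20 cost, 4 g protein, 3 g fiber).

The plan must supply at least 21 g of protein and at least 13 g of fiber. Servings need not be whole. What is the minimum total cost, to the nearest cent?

$1.05

An LP optimum is at a vertex; with two nutrient constraints at most two foods are used. Check each candidate.
edamame only: max(21/13, 13/6) = 2.167 servings → $1.73.
almonds only: max(21/6, 13/4) = 3.5 servings → $5.08.
whole-barley bread only: max(21/4, 13/3) = 5.25 servings → $1.05.
edamame + almonds with both tight: 0.375 servings and 2.688 servings → $4.20.
edamame + whole-barley bread with both tight: 0.7333 servings and 2.867 servings → $1.16.
almonds + whole-barley bread: the both-tight solution has a negative serving — not a feasible corner.
Cheapest feasible corner: $1.05.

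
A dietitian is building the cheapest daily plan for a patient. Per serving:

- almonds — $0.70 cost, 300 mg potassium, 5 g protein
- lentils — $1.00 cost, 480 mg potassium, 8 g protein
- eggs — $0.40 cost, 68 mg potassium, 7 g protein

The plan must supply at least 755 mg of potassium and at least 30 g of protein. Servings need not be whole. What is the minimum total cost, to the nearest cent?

An LP optimum is at a vertex; with two nutrient constraints at most two foods are used. Check each candidate.
almonds only: max(755/300, 30/5) = 6 servings → $4.20.
lentils only: max(755/480, 30/8) = 3.75 servings → $3.75.
eggs only: max(755/68, 30/7) = 11.1 servings → $4.44.
almonds + lentils (both tight): parallel constraints — no distinct corner.
almonds + eggs with both tight: 1.844 servings and 2.969 servings → $2.48.
lentils + eggs with both tight: 1.152 servings and 2.969 servings → $2.34.
The minimum over all feasible corners is $2.34.

$2.34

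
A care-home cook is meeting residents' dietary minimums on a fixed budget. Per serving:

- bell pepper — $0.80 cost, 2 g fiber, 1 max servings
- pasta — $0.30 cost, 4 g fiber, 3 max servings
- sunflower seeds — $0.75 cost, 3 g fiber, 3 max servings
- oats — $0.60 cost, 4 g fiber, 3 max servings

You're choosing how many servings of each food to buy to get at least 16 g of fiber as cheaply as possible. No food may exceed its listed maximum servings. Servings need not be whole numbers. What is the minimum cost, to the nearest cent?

$1.50

Cost per g of fiber: pasta $0.0750, oats $0.1500, sunflower seeds $0.2500, bell pepper $0.4000.
Take 3 servings of pasta: +12.0 g fiber for $0.90 (total $0.90, still need 4.0 g).
Take 1 serving of oats: +4.0 g fiber for $0.60 (total $1.50, still need 0.0 g).
Filling from the cheapest source first is optimal under one linear minimum: $1.50.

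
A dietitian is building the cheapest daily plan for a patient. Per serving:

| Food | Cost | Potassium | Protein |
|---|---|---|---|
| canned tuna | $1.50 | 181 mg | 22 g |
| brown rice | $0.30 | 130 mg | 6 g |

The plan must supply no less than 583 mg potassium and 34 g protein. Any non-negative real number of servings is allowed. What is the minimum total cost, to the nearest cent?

A basic optimal solution has at most two foods positive. Try each food alone and each pair with both targets met exactly.
canned tuna only: max(583/181, 34/22) = 3.221 servings → $4.83.
brown rice only: max(583/130, 34/6) = 5.667 servings → $1.70.
canned tuna + brown rice with both tight: 0.5197 servings and 3.761 servings → $1.91.
Cheapest feasible corner: $1.70.

$1.70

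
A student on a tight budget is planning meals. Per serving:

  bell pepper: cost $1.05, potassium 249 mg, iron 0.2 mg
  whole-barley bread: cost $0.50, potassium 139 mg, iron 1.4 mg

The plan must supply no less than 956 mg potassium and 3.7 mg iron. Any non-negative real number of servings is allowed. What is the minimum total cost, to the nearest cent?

bell pepper only: max(956/249, 3.7/0.2) = 18.5 servings → $19.43.
whole-barley bread only: max(956/139, 3.7/1.4) = 6.878 servings → $3.44.
bell pepper + whole-barley bread with both tight: 2.569 servings and 2.276 servings → $3.84.
Cheapest feasible corner: $3.44.

$3.44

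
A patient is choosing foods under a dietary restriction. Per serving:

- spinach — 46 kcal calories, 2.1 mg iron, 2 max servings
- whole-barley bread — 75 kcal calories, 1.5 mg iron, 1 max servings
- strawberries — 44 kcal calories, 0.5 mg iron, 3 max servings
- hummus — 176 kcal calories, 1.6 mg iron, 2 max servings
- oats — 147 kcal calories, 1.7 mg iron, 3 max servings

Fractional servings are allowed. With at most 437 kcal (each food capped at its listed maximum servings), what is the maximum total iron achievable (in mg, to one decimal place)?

8.8 mg

Iron per kcal: spinach 0.04565, whole-barley bread 0.02, oats 0.01156, strawberries 0.01136, hummus 0.009091.
Take 2 servings of spinach: uses 92 kcal, +4.2 mg iron (running total 4.2 mg).
Take 1 serving of whole-barley bread: uses 75 kcal, +1.5 mg iron (running total 5.7 mg).
Take 1.837 servings of oats: uses 270 kcal, +3.1 mg iron (running total 8.8 mg).
Filling greedily by iron-per-kcal is optimal for one linear limit, giving 8.8 mg.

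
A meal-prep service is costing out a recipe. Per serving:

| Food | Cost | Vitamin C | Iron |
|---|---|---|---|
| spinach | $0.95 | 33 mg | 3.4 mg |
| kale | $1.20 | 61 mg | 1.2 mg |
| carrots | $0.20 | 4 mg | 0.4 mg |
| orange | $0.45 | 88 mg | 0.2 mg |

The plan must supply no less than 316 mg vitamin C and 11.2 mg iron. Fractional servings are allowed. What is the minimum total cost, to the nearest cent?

The cheapest plan sits at a corner of the feasible region — with two constraints it uses at most two foods.
spinach only: max(316/33, 11.2/3.4) = 9.576 servings → $9.10.
kale only: max(316/61, 11.2/1.2) = 9.333 servings → $11.20.
carrots only: max(316/4, 11.2/0.4) = 79 servings → $15.80.
orange only: max(316/88, 11.2/0.2) = 56 servings → $25.20.
spinach + kale with both tight: 1.812 servings and 4.2 servings → $6.76.
spinach + carrots: the both-tight solution has a negative serving — not a feasible corner.
spinach + orange with both tight: 3.152 servings and 2.409 servings → $4.08.
kale + carrots with both tight: 4.163 servings and 15.51 servings → $8.10.
kale + orange with both targets exact would need a negative amount; discard.
carrots + orange with both tight: 26.81 servings and 2.372 servings → $6.43.
So the least-cost plan costs $4.08.

$4.08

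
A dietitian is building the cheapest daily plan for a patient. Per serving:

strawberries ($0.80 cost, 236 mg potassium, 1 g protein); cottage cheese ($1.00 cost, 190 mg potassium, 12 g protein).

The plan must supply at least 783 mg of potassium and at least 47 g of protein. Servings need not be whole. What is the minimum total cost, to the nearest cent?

An LP optimum is at a vertex; with two nutrient constraints at most two foods are used. Check each candidate.
strawberries only: max(783/236, 47/1) = 47 servings → $37.60.
cottage cheese only: max(783/190, 47/12) = 4.121 servings → $4.12.
strawberries + cottage cheese with both tight: 0.1764 servings and 3.902 servings → $4.04.
So the least-cost plan costs $4.04.

$4.04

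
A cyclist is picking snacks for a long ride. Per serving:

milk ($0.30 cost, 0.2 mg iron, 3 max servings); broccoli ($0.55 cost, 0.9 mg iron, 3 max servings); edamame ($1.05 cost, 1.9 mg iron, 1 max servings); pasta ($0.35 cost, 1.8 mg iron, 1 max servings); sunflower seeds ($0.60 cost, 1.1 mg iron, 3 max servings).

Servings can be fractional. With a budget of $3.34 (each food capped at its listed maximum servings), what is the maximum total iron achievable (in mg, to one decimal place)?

Iron per dollar: pasta 5.143, sunflower seeds 1.833, edamame 1.81, broccoli 1.636, milk 0.6667.
Take 1 serving of pasta: spends $0.35, +1.8 mg iron (running total 1.8 mg).
Take 3 servings of sunflower seeds: spends $1.80, +3.3 mg iron (running total 5.1 mg).
Take 1 serving of edamame: spends $1.05, +1.9 mg iron (running total 7.0 mg).
Take 0.2545 servings of broccoli: spends $0.14, +0.2 mg iron (running total 7.2 mg).
Greedy by best ratio exhausts the cost allowance optimally: 7.2 mg.

7.2 mg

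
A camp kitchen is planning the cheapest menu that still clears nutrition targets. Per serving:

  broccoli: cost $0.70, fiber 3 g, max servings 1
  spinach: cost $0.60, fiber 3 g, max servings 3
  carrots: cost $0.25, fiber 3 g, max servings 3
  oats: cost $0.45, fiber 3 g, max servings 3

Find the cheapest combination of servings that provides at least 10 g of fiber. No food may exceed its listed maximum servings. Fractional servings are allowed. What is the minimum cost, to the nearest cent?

Cost per g of fiber: carrots $0.0833, oats $0.1500, spinach $0.2000, broccoli $0.2333.
Take 3 servings of carrots: +9.0 g fiber for $0.75 (total $0.75, still need 1.0 g).
Take 0.3333 servings of oats: +1.0 g fiber for $0.15 (total $0.90, still need 0.0 g).
Filling from the cheapest source first is optimal under one linear minimum: $0.90.

$0.90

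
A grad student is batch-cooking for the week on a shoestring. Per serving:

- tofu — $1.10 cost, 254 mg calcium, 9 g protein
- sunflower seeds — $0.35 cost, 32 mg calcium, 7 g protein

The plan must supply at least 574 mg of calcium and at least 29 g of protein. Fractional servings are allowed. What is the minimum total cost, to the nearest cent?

$2.80

Minimising a linear cost over {calcium ≥ 574, protein ≥ 29, servings ≥ 0} — the optimum is at a vertex, using one or two foods.
tofu only: max(574/254, 29/9) = 3.222 servings → $3.54.
sunflower seeds only: max(574/32, 29/7) = 17.94 servings → $6.28.
tofu + sunflower seeds with both tight: 2.074 servings and 1.477 servings → $2.80.
So the least-cost plan costs $2.80.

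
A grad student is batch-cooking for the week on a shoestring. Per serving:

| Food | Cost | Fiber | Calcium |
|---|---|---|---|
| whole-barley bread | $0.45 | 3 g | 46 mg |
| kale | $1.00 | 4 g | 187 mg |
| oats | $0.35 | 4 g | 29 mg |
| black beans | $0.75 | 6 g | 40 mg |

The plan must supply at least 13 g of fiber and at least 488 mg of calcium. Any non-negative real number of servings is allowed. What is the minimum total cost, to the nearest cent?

Two binding constraints pin down two serving amounts, so the optimal mix uses at most two foods. The candidates are each food alone (scaled to the tighter of fiber/calcium) and each pair with both constraints tight.
whole-barley bread only: max(13/3, 488/46) = 10.61 servings → $4.77.
kale only: max(13/4, 488/187) = 3.25 servings → $3.25.
oats only: max(13/4, 488/29) = 16.83 servings → $5.89.
black beans only: max(13/6, 488/40) = 12.2 servings → $9.15.
whole-barley bread + kale with both tight: 1.271 servings and 2.297 servings → $2.87.
whole-barley bread + oats: intersection lies outside the first quadrant.
whole-barley bread + black beans: intersection lies outside the first quadrant.
kale + oats with both tight: 2.492 servings and 0.7579 servings → $2.76.
kale + black beans with both tight: 2.503 servings and 0.4979 servings → $2.88.
oats + black beans: intersection lies outside the first quadrant.
The minimum over all feasible corners is $2.76.

$2.76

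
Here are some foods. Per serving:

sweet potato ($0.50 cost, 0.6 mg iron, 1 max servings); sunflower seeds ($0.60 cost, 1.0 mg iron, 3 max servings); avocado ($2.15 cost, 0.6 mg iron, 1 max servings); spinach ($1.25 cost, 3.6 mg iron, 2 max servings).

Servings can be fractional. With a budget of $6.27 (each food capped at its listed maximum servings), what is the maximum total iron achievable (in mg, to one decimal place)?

Iron per dollar: spinach 2.88, sunflower seeds 1.667, sweet potato 1.2, avocado 0.2791.
Take 2 servings of spinach: spends $2.50, +7.2 mg iron (running total 7.2 mg).
Take 3 servings of sunflower seeds: spends $1.80, +3.0 mg iron (running total 10.2 mg).
Take 1 serving of sweet potato: spends $0.50, +0.6 mg iron (running total 10.8 mg).
Take 0.6837 servings of avocado: spends $1.47, +0.4 mg iron (running total 11.2 mg).
Filling greedily by iron-per-dollar is optimal for one linear limit, giving 11.2 mg.

11.2 mg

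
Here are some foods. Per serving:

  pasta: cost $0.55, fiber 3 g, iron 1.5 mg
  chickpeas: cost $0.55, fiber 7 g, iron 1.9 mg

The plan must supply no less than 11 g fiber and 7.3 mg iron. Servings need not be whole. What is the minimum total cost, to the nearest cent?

pasta only: max(11/3, 7.3/1.5) = 4.867 servings → $2.68.
chickpeas only: max(11/7, 7.3/1.9) = 3.842 servings → $2.11.
pasta + chickpeas with both targets exact would need a negative amount; discard.
The minimum over all feasible corners is $2.11.

$2.11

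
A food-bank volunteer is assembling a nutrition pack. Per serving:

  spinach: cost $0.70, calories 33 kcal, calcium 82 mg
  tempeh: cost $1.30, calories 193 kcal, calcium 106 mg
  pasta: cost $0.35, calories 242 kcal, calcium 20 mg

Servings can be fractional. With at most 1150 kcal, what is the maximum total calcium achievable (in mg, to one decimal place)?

2857.6 mg

Calcium per kcal: spinach 2.485, tempeh 0.5492, pasta 0.08264.
With no serving limits, spend the whole calories allowance on spinach: 1150 kcal / 33 kcal × 82 mg = 2857.6 mg.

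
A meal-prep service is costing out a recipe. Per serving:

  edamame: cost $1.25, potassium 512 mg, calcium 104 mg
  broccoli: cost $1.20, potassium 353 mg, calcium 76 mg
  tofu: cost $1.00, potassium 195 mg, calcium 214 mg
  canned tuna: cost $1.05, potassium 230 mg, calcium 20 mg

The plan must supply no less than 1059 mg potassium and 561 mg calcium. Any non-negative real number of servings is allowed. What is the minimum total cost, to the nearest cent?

The cheapest plan sits at a corner of the feasible region — with two constraints it uses at most two foods.
edamame only: max(1059/512, 561/104) = 5.394 servings → $6.74.
broccoli only: max(1059/353, 561/76) = 7.382 servings → $8.86.
tofu only: max(1059/195, 561/214) = 5.431 servings → $5.43.
canned tuna only: max(1059/230, 561/20) = 28.05 servings → $29.45.
edamame + broccoli: the both-tight solution has a negative serving — not a feasible corner.
edamame + tofu with both tight: 1.313 servings and 1.983 servings → $3.62.
edamame + canned tuna with both targets exact would need a negative amount; discard.
broccoli + tofu with both tight: 1.931 servings and 1.936 servings → $4.25.
broccoli + canned tuna: the both-tight solution has a negative serving — not a feasible corner.
tofu + canned tuna with both tight: 2.38 servings and 2.587 servings → $5.10.
The minimum over all feasible corners is $3.62.

$3.62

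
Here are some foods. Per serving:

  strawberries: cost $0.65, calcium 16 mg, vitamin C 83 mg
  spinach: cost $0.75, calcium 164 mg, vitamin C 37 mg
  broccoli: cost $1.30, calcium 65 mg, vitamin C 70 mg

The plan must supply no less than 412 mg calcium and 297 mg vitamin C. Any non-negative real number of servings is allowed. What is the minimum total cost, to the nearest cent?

$3.37

This is a tiny linear program; its minimum lies at a vertex of the feasible set. List the vertices and price them.
strawberries only: max(412/16, 297/83) = 25.75 servings → $16.74.
spinach only: max(412/164, 297/37) = 8.027 servings → $6.02.
broccoli only: max(412/65, 297/70) = 6.338 servings → $8.24.
strawberries + spinach with both tight: 2.57 servings and 2.261 servings → $3.37.
strawberries + broccoli: the both-tight solution has a negative serving — not a feasible corner.
spinach + broccoli with both tight: 1.051 servings and 3.687 servings → $5.58.
The minimum over all feasible corners is $3.37.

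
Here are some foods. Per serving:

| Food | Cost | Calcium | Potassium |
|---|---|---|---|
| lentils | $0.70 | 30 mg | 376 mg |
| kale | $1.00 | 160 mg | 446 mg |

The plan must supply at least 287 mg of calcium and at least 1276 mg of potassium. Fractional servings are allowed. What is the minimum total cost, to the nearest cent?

For a min-cost LP with two ≥-constraints, a basic feasible solution has at most two positive variables.
lentils only: max(287/30, 1276/376) = 9.567 servings → $6.70.
kale only: max(287/160, 1276/446) = 2.861 servings → $2.86.
lentils + kale with both tight: 1.628 servings and 1.488 servings → $2.63.
The minimum over all feasible corners is $2.63.

$2.63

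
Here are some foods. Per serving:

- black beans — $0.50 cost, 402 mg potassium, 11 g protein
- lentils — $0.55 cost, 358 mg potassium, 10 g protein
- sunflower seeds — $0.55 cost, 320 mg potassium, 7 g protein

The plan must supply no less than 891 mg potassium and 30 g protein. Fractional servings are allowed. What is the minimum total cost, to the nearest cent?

$1.36

An LP optimum is at a vertex; with two nutrient constraints at most two foods are used. Check each candidate.
black beans only: max(891/402, 30/11) = 2.727 servings → $1.36.
lentils only: max(891/358, 30/10) = 3 servings → $1.65.
sunflower seeds only: max(891/320, 30/7) = 4.286 servings → $2.36.
black beans + lentils with both targets exact would need a negative amount; discard.
black beans + sunflower seeds: intersection lies outside the first quadrant.
lentils + sunflower seeds: intersection lies outside the first quadrant.
The minimum over all feasible corners is $1.36.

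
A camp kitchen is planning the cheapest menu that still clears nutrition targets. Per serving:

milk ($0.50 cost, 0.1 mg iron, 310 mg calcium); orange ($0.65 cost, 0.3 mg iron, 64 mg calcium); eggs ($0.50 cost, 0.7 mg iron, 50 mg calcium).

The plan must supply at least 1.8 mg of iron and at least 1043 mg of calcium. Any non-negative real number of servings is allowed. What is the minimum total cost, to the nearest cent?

$2.58

With two linear requirements the optimum uses one or two foods; enumerate the corners.
milk only: max(1.8/0.1, 1043/310) = 18 servings → $9.00.
orange only: max(1.8/0.3, 1043/64) = 16.3 servings → $10.59.
eggs only: max(1.8/0.7, 1043/50) = 20.86 servings → $10.43.
milk + orange with both tight: 2.283 servings and 5.239 servings → $4.55.
milk + eggs with both tight: 3.019 servings and 2.14 servings → $2.58.
orange + eggs: the both-tight solution has a negative serving — not a feasible corner.
Cheapest feasible corner: $2.58.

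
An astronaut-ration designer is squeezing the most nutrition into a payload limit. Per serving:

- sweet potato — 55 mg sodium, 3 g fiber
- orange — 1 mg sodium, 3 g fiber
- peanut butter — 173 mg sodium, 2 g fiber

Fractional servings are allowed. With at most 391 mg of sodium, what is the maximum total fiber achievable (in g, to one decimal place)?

1173.0 g

Fiber per mg sodium: orange 3, sweet potato 0.05455, peanut butter 0.01156.
With no serving limits, spend the whole sodium allowance on orange: 391 mg / 1 mg × 3 g = 1173.0 g.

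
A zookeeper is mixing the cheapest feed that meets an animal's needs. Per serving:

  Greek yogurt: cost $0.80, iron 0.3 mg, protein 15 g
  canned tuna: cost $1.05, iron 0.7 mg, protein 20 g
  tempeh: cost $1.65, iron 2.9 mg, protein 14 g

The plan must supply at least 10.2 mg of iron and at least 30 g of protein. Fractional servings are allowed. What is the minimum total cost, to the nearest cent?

$5.80

At the optimum either one food covers both requirements or two foods hit both targets exactly; no other combination can be cheaper.
Greek yogurt only: max(10.2/0.3, 30/15) = 34 servings → $27.20.
canned tuna only: max(10.2/0.7, 30/20) = 14.57 servings → $15.30.
tempeh only: max(10.2/2.9, 30/14) = 3.517 servings → $5.80.
Greek yogurt + canned tuna: intersection lies outside the first quadrant.
Greek yogurt + tempeh: intersection lies outside the first quadrant.
canned tuna + tempeh: intersection lies outside the first quadrant.
So the least-cost plan costs $5.80.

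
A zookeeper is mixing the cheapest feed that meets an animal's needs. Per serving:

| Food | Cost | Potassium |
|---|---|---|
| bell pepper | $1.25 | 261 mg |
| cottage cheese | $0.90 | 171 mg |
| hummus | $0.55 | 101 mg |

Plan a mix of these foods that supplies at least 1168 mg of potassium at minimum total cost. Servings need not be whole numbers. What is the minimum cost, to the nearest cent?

$5.59

Cost per mg of potassium: bell pepper $0.0048, cottage cheese $0.0053, hummus $0.0054.
With no serving limits, use only bell pepper: 1168 mg / 261 mg = 4.475 servings × $1.25 = $5.59.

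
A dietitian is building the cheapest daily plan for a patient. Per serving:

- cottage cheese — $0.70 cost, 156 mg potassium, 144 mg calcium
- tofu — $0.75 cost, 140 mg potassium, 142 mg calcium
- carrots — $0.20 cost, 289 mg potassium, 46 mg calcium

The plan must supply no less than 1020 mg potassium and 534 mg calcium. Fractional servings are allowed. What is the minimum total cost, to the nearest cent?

$2.32

At the optimum either one food covers both requirements or two foods hit both targets exactly; no other combination can be cheaper.
cottage cheese only: max(1020/156, 534/144) = 6.538 servings → $4.58.
tofu only: max(1020/140, 534/142) = 7.286 servings → $5.46.
carrots only: max(1020/289, 534/46) = 11.61 servings → $2.32.
cottage cheese + tofu: the both-tight solution has a negative serving — not a feasible corner.
cottage cheese + carrots with both tight: 3.119 servings and 1.846 servings → $2.55.
tofu + carrots with both tight: 3.104 servings and 2.026 servings → $2.73.
Cheapest feasible corner: $2.32.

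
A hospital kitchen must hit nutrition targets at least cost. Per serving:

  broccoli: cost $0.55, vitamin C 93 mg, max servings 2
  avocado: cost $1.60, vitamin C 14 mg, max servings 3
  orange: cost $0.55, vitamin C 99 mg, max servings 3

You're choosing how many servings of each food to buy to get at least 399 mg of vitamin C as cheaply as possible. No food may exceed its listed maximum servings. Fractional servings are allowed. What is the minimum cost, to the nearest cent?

Cost per mg of vitamin C: orange $0.0056, broccoli $0.0059, avocado $0.1143.
Take 3 servings of orange: +297.0 mg vitamin C for $1.65 (total $1.65, still need 102.0 mg).
Take 1.097 servings of broccoli: +102.0 mg vitamin C for $0.60 (total $2.25, still need 0.0 mg).
Greedy by cheapest-per-mg is optimal for a single linear constraint, so the minimum cost is $2.25.

$2.25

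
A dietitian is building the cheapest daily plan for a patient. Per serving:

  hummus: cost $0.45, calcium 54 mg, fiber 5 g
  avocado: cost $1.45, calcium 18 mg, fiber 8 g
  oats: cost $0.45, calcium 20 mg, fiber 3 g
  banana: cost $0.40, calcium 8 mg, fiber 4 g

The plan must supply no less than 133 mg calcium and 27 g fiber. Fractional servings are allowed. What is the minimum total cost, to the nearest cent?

$2.43

The cheapest plan sits at a corner of the feasible region — with two constraints it uses at most two foods.
hummus only: max(133/54, 27/5) = 5.4 servings → $2.43.
avocado only: max(133/18, 27/8) = 7.389 servings → $10.71.
oats only: max(133/20, 27/3) = 9 servings → $4.05.
banana only: max(133/8, 27/4) = 16.62 servings → $6.65.
hummus + avocado with both tight: 1.69 servings and 2.319 servings → $4.12.
hummus + oats with both targets exact would need a negative amount; discard.
hummus + banana with both tight: 1.795 servings and 4.506 servings → $2.61.
avocado + oats with both tight: 1.33 servings and 5.453 servings → $4.38.
avocado + banana: intersection lies outside the first quadrant.
oats + banana with both tight: 5.643 servings and 2.518 servings → $3.55.
Cheapest feasible corner: $2.43.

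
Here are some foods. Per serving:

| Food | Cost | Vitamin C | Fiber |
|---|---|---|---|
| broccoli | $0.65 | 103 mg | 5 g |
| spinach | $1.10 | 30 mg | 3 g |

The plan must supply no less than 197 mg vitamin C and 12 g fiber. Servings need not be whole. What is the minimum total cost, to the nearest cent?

$1.56

At the optimum either one food covers both requirements or two foods hit both targets exactly; no other combination can be cheaper.
broccoli only: max(197/103, 12/5) = 2.4 servings → $1.56.
spinach only: max(197/30, 12/3) = 6.567 servings → $7.22.
broccoli + spinach with both tight: 1.453 servings and 1.579 servings → $2.68.
The minimum over all feasible corners is $1.56.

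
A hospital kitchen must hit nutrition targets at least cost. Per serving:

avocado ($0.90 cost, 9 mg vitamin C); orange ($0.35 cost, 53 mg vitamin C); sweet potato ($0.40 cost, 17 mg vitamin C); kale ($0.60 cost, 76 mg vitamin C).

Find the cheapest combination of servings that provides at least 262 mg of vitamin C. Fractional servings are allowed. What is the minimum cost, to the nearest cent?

$1.73

Cost per mg of vitamin C: orange $0.0066, kale $0.0079, sweet potato $0.0235, avocado $0.1000.
With no serving limits, use only orange: 262 mg / 53 mg = 4.943 servings × $0.35 = $1.73.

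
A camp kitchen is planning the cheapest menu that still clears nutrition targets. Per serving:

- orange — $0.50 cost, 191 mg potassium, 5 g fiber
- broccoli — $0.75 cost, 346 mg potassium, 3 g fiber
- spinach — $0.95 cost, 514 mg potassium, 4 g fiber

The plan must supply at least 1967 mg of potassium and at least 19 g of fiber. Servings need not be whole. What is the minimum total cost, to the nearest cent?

$3.79

This is a tiny linear program; its minimum lies at a vertex of the feasible set. List the vertices and price them.
orange only: max(1967/191, 19/5) = 10.3 servings → $5.15.
broccoli only: max(1967/346, 19/3) = 6.333 servings → $4.75.
spinach only: max(1967/514, 19/4) = 4.75 servings → $4.51.
orange + broccoli with both tight: 0.5817 servings and 5.364 servings → $4.31.
orange + spinach with both tight: 1.051 servings and 3.436 servings → $3.79.
broccoli + spinach: the both-tight solution has a negative serving — not a feasible corner.
The minimum over all feasible corners is $3.79.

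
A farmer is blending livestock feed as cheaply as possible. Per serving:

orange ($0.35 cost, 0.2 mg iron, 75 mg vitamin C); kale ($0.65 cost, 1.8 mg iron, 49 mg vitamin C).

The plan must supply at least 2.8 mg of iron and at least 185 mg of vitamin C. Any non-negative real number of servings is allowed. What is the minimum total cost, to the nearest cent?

Minimising a linear cost over {iron ≥ 2.8, vitamin C ≥ 185, servings ≥ 0} — the optimum is at a vertex, using one or two foods.
orange only: max(2.8/0.2, 185/75) = 14 servings → $4.90.
kale only: max(2.8/1.8, 185/49) = 3.776 servings → $2.45.
orange + kale with both tight: 1.564 servings and 1.382 servings → $1.45.
The minimum over all feasible corners is $1.45.

$1.45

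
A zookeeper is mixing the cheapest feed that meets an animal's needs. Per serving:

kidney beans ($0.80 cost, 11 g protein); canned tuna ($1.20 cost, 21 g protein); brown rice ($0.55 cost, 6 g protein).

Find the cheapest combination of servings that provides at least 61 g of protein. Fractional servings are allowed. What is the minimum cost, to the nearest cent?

$3.49

Cost per g of protein: canned tuna $0.0571, kidney beans $0.0727, brown rice $0.0917.
With no serving limits, use only canned tuna: 61 g / 21 g = 2.905 servings × $1.20 = $3.49.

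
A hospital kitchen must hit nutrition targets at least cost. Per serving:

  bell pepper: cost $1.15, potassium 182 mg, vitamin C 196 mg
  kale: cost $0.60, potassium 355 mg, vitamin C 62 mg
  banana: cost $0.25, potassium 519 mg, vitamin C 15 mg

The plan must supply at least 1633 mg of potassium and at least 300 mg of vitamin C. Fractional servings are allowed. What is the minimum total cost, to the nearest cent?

$2.19

With two linear requirements the optimum uses one or two foods; enumerate the corners.
bell pepper only: max(1633/182, 300/196) = 8.973 servings → $10.32.
kale only: max(1633/355, 300/62) = 4.839 servings → $2.90.
banana only: max(1633/519, 300/15) = 20 servings → $5.00.
bell pepper + kale with both tight: 0.09013 servings and 4.554 servings → $2.84.
bell pepper + banana with both tight: 1.325 servings and 2.682 servings → $2.19.
kale + banana with both targets exact would need a negative amount; discard.
The minimum over all feasible corners is $2.19.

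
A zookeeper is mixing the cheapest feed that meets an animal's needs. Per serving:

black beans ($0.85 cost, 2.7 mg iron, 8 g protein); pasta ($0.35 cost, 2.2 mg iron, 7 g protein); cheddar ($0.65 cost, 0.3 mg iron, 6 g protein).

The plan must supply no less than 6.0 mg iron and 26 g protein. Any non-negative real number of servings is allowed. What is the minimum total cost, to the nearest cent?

black beans only: max(6.0/2.7, 26/8) = 3.25 servings → $2.76.
pasta only: max(6.0/2.2, 26/7) = 3.714 servings → $1.30.
cheddar only: max(6.0/0.3, 26/6) = 20 servings → $13.00.
black beans + pasta: intersection lies outside the first quadrant.
black beans + cheddar with both tight: 2.043 servings and 1.609 servings → $2.78.
pasta + cheddar with both tight: 2.541 servings and 1.369 servings → $1.78.
The minimum over all feasible corners is $1.30.

$1.30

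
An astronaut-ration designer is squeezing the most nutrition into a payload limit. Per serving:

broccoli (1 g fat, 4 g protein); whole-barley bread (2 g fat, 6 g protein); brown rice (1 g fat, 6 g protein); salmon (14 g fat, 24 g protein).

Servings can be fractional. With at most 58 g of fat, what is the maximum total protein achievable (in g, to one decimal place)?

348.0 g

Protein per g fat: brown rice 6, broccoli 4, whole-barley bread 3, salmon 1.714.
With no serving limits, spend the whole fat allowance on brown rice: 58 g / 1 g × 6 g = 348.0 g.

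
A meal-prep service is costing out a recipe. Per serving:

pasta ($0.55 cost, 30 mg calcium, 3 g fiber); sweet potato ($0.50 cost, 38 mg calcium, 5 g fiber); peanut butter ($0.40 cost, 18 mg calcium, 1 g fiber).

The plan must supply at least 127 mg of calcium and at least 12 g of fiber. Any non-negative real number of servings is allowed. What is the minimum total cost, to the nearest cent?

This is a tiny linear program; its minimum lies at a vertex of the feasible set. List the vertices and price them.
pasta only: max(127/30, 12/3) = 4.233 servings → $2.33.
sweet potato only: max(127/38, 12/5) = 3.342 servings → $1.67.
peanut butter only: max(127/18, 12/1) = 12 servings → $4.80.
pasta + sweet potato: the both-tight solution has a negative serving — not a feasible corner.
pasta + peanut butter with both tight: 3.708 servings and 0.875 servings → $2.39.
sweet potato + peanut butter with both tight: 1.712 servings and 3.442 servings → $2.23.
The minimum over all feasible corners is $1.67.

$1.67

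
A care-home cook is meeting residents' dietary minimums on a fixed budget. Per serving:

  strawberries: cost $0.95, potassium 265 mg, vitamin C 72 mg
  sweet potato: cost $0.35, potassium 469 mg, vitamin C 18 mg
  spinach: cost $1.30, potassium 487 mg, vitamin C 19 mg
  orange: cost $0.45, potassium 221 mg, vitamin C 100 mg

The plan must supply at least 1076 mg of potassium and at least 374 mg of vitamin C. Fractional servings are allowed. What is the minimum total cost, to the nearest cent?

Minimising a linear cost over {potassium ≥ 1076, vitamin C ≥ 374, servings ≥ 0} — the optimum is at a vertex, using one or two foods.
strawberries only: max(1076/265, 374/72) = 5.194 servings → $4.93.
sweet potato only: max(1076/469, 374/18) = 20.78 servings → $7.27.
spinach only: max(1076/487, 374/19) = 19.68 servings → $25.59.
orange only: max(1076/221, 374/100) = 4.869 servings → $2.19.
strawberries + sweet potato: intersection lies outside the first quadrant.
strawberries + spinach: the both-tight solution has a negative serving — not a feasible corner.
strawberries + orange with both tight: 2.356 servings and 2.044 servings → $3.16.
sweet potato + spinach: the both-tight solution has a negative serving — not a feasible corner.
sweet potato + orange with both tight: 0.5812 servings and 3.635 servings → $1.84.
spinach + orange with both tight: 0.5606 servings and 3.633 servings → $2.36.
So the least-cost plan costs $1.84.

$1.84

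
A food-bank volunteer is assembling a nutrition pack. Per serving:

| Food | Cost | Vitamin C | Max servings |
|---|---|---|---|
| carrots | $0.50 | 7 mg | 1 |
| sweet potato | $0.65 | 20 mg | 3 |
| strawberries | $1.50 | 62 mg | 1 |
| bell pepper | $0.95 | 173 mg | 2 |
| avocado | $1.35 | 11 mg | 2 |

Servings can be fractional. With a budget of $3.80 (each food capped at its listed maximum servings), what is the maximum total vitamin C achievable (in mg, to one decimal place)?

Vitamin C per dollar: bell pepper 182.1, strawberries 41.33, sweet potato 30.77, carrots 14, avocado 8.148.
Take 2 servings of bell pepper: spends $1.90, +346.0 mg vitamin C (running total 346.0 mg).
Take 1 serving of strawberries: spends $1.50, +62.0 mg vitamin C (running total 408.0 mg).
Take 0.6154 servings of sweet potato: spends $0.40, +12.3 mg vitamin C (running total 420.3 mg).
Filling greedily by vitamin C-per-dollar is optimal for one linear limit, giving 420.3 mg.

420.3 mg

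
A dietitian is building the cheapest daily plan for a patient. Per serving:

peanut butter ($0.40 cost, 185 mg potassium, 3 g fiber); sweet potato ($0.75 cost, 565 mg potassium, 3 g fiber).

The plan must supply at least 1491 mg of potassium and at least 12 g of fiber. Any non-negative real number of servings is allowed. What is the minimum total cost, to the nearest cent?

The cheapest plan sits at a corner of the feasible region — with two constraints it uses at most two foods.
peanut butter only: max(1491/185, 12/3) = 8.059 servings → $3.22.
sweet potato only: max(1491/565, 12/3) = 4 servings → $3.00.
peanut butter + sweet potato with both tight: 2.024 servings and 1.976 servings → $2.29.
Cheapest feasible corner: $2.29.

$2.29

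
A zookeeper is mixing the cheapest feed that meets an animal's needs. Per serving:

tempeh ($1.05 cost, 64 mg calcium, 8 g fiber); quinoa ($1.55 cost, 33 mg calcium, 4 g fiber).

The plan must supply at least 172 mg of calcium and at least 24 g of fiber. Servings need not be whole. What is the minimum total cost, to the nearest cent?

$3.15

An LP optimum is at a vertex; with two nutrient constraints at most two foods are used. Check each candidate.
tempeh only: max(172/64, 24/8) = 3 servings → $3.15.
quinoa only: max(172/33, 24/4) = 6 servings → $9.30.
tempeh + quinoa: the both-tight solution has a negative serving — not a feasible corner.
The minimum over all feasible corners is $3.15.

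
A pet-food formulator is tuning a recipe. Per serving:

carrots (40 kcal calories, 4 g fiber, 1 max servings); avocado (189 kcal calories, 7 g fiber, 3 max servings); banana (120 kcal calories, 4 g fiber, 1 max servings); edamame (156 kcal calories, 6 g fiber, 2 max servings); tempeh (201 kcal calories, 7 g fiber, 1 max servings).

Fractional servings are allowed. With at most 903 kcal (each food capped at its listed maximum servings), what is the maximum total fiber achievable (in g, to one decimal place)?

Fiber per kcal: carrots 0.1, edamame 0.03846, avocado 0.03704, tempeh 0.03483, banana 0.03333.
Take 1 serving of carrots: uses 40 kcal, +4.0 g fiber (running total 4.0 g).
Take 2 servings of edamame: uses 312 kcal, +12.0 g fiber (running total 16.0 g).
Take 2.915 servings of avocado: uses 551 kcal, +20.4 g fiber (running total 36.4 g).
Filling greedily by fiber-per-kcal is optimal for one linear limit, giving 36.4 g.

36.4 g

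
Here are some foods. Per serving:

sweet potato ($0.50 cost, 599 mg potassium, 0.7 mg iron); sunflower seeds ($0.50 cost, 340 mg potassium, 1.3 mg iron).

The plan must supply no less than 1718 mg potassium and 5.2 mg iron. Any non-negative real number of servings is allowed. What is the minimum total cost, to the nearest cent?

Check every corner: each single food scaled to meet both minima, and each pair solved so both constraints bind.
sweet potato only: max(1718/599, 5.2/0.7) = 7.429 servings → $3.71.
sunflower seeds only: max(1718/340, 5.2/1.3) = 5.053 servings → $2.53.
sweet potato + sunflower seeds with both tight: 0.8607 servings and 3.537 servings → $2.20.
So the least-cost plan costs $2.20.

$2.20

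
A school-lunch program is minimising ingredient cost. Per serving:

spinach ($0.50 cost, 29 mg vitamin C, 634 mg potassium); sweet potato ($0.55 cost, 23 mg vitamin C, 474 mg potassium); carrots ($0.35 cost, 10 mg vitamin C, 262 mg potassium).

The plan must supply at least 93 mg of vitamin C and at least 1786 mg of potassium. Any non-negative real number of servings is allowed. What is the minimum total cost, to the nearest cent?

Minimising a linear cost over {vitamin C ≥ 93, potassium ≥ 1786, servings ≥ 0} — the optimum is at a vertex, using one or two foods.
spinach only: max(93/29, 1786/634) = 3.207 servings → $1.60.
sweet potato only: max(93/23, 1786/474) = 4.043 servings → $2.22.
carrots only: max(93/10, 1786/262) = 9.3 servings → $3.25.
spinach + sweet potato with both targets exact would need a negative amount; discard.
spinach + carrots: the both-tight solution has a negative serving — not a feasible corner.
sweet potato + carrots with both targets exact would need a negative amount; discard.
Cheapest feasible corner: $1.60.

$1.60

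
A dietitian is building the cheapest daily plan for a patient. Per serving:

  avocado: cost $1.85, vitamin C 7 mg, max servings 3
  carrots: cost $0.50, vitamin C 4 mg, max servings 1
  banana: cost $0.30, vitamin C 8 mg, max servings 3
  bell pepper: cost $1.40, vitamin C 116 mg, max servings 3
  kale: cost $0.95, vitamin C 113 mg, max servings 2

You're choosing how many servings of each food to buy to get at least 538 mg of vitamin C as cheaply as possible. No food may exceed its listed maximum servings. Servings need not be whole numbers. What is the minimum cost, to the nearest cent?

Cost per mg of vitamin C: kale $0.0084, bell pepper $0.0121, banana $0.0375, carrots $0.1250, avocado $0.2643.
Take 2 servings of kale: +226.0 mg vitamin C for $1.90 (total $1.90, still need 312.0 mg).
Take 2.69 servings of bell pepper: +312.0 mg vitamin C for $3.77 (total $5.67, still need 0.0 mg).
Greedy by cheapest-per-mg is optimal for a single linear constraint, so the minimum cost is $5.67.

$5.67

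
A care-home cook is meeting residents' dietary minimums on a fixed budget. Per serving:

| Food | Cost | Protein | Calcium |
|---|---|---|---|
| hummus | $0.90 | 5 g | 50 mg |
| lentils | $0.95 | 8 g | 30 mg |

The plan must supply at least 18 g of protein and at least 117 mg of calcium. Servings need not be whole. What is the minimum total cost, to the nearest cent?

$2.62

Minimising a linear cost over {protein ≥ 18, calcium ≥ 117, servings ≥ 0} — the optimum is at a vertex, using one or two foods.
hummus only: max(18/5, 117/50) = 3.6 servings → $3.24.
lentils only: max(18/8, 117/30) = 3.9 servings → $3.71.
hummus + lentils with both tight: 1.584 servings and 1.26 servings → $2.62.
So the least-cost plan costs $2.62.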